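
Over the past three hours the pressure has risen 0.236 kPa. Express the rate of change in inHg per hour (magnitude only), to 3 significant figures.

0.0232 inHg per hour

0.236 kPa / 3 h × 0.2953 inHg/kPa = 0.0232 inHg/h.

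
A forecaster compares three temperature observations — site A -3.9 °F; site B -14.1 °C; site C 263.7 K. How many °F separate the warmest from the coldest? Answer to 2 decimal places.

site A: -3.9 °F = -19.944 °C.
site C: 263.7 K = -9.450 °C.
Spread: (-9.450) − (-19.944) = 10.494 °C = 18.89 °F.

18.89 °F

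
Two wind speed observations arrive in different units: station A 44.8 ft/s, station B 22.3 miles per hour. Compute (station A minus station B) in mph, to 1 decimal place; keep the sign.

8.2 mph

station A: 44.8 ft/s = 30.545 mph.
Difference: 30.545 − 22.300 = 8.2 mph.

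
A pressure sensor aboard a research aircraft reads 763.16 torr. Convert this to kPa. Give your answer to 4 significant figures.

1 mmHg = 0.133322 kPa, so 763.16 × 0.133322 = 101.7 kPa.

101.7 kPa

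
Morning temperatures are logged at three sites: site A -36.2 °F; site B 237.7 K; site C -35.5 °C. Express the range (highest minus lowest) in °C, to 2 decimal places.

site A: -36.2 °F = -37.889 °C.
site B: 237.7 K = -35.450 °C.
Spread: (-35.450) − (-37.889) = 2.439 °C.

2.44 °C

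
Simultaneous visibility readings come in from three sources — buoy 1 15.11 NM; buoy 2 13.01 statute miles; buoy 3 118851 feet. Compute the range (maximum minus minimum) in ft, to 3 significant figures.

50200 ft

buoy 1: 15.11 nmi = 91810.10 ft.
buoy 2: 13.01 SM = 68692.80 ft.
Spread: 118851.00 − 68692.80 = 50200 ft.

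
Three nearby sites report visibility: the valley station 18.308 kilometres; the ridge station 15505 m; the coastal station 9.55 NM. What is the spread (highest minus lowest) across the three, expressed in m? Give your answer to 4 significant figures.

2803 m

the valley station: 18.308 km = 18308.00 m.
the coastal station: 9.55 nmi = 17686.60 m.
Spread: 18308.00 − 15505.00 = 2803 m.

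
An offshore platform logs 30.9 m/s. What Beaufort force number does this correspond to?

Beaufort force 11

30.9 m/s lies in the Beaufort 11 band (violent storm, 28.5–32.6 m/s).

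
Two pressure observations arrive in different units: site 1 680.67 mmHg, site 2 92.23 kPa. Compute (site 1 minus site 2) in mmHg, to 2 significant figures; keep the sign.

site 2: 92.23 kPa = 691.78 mmHg.
Difference: 680.67 − 691.78 = -11 mmHg.

-11 mmHg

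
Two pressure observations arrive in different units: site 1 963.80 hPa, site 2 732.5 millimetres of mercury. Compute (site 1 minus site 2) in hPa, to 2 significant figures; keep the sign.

site 2: 732.5 mmHg = 976.59 hPa.
Difference: 963.80 − 976.59 = -13 hPa.

-13 hPa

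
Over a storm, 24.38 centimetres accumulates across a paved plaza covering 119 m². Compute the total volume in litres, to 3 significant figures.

29000 litres

Depth: 24.38 cm × 10 = 243.8 mm.
1 mm over 1 m² is 1 L, so volume = 243.8 × 119 = 29012.2 L ≈ 29000 L.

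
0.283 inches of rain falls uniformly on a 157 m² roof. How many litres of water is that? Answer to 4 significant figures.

1129 litres

Depth: 0.283 in × 25.4 = 7.1882 mm.
1 mm over 1 m² is 1 L, so volume = 7.1882 × 157 = 1128.5474 L ≈ 1129 L.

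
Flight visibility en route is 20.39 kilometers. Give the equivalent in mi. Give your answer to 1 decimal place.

12.7 SM

1 km = 0.621371 SM, so 20.39 × 0.621371 = 12.7 SM.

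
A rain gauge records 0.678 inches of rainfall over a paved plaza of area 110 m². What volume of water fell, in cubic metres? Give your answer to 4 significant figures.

Depth: 0.678 in × 25.4 = 17.2212 mm.
1 mm over 1 m² is 1 L, so volume = 17.2212 × 110 = 1894.332 L = 1.894 m³.

1.894 cubic metres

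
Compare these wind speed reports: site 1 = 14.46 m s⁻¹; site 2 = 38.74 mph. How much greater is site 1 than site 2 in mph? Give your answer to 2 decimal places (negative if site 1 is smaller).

site 1: 14.46 m/s = 32.3461 mph.
Difference: 32.3461 − 38.7400 = -6.39 mph.

-6.39 mph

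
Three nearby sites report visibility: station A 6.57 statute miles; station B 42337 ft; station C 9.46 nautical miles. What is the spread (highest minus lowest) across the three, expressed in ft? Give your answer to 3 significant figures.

22800 ft

station A: 6.57 SM = 34689.60 ft.
station C: 9.46 nmi = 57480.05 ft.
Spread: 57480.05 − 34689.60 = 22800 ft.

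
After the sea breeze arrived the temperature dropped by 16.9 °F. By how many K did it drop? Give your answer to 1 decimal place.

A change of 1 °C equals a change of 1.8 °F: ΔK = 16.9 × 0.5556 = 9.4 K.

9.4 K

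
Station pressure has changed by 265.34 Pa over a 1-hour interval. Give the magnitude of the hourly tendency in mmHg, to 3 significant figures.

1.99 mmHg per hour

265.34 Pa / 1 h × 0.00750062 mmHg/Pa = 1.99 mmHg/h.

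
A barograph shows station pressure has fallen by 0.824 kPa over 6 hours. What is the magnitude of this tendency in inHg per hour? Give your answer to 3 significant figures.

0.0406 inHg per hour

0.824 kPa / 6 h × 0.2953 inHg/kPa = 0.0406 inHg/h.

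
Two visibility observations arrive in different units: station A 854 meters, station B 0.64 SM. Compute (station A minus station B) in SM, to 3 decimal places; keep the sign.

-0.109 SM

station A: 854 m = 0.53065 SM.
Difference: 0.53065 − 0.64000 = -0.109 SM.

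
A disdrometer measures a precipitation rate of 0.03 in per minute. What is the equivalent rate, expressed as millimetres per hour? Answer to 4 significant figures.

45.72 mm/hour

0.03 in/minute × 25.4 mm/in × 60 minute/hour = 45.72 mm/hour.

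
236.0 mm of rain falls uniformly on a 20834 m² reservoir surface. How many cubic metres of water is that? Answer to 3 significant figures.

1 mm over 1 m² is 1 L, so volume = 236 × 20834 = 4916824 L = 4920 m³.

4920 cubic metres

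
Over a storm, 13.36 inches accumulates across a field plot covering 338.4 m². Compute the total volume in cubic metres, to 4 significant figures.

Depth: 13.36 in × 25.4 = 339.344 mm.
1 mm over 1 m² is 1 L, so volume = 339.344 × 338.4 = 114834.01 L = 114.8 m³.

114.8 cubic metres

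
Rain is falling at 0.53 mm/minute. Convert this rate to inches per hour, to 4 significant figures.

1.252 in/hour

0.53 mm/minute × 0.0393701 in/mm × 60 minute/hour = 1.252 in/hour.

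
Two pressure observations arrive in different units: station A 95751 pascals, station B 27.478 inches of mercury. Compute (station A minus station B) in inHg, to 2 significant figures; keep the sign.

0.80 inHg

station A: 95751 Pa = 28.2753 inHg.
Difference: 28.2753 − 27.4780 = 0.80 inHg.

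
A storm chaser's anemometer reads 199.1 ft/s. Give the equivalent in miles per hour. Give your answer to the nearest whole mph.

1 ft/s = 0.681818 mph, so 199.1 × 0.681818 = 136 mph.

136 mph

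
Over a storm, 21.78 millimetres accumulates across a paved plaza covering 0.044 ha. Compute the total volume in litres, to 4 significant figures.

9583 litres

Area: 0.044 ha = 440 m².
1 mm over 1 m² is 1 L, so volume = 21.78 × 440 = 9583.2 L ≈ 9583 L.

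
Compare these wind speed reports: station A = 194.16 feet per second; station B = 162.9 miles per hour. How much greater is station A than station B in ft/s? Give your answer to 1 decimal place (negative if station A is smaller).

station B: 162.9 mph = 238.920 ft/s.
Difference: 194.160 − 238.920 = -44.8 ft/s.

-44.8 ft/s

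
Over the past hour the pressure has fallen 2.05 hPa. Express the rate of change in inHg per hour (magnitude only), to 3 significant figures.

0.0605 inHg per hour

2.05 hPa / 1 h × 0.02953 inHg/hPa = 0.0605 inHg/h.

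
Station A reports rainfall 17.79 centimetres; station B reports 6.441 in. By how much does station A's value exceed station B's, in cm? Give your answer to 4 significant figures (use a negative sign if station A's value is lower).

1.430 cm

station B: 6.441 in = 16.36014 cm.
Difference: 17.79000 − 16.36014 = 1.430 cm.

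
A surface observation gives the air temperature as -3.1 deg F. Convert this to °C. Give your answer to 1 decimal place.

-19.5 °C

°C = (°F − 32) × 5/9 = (-3.1 − 32) / 1.8 = -19.5 °C.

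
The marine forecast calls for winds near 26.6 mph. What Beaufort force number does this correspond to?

26.6 mph = 11.9 m/s, which is Beaufort 6 (strong breeze, 10.8–13.8 m/s).

Beaufort force 6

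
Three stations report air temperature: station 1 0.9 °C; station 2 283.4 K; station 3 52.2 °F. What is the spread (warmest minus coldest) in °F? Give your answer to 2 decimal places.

18.58 °F

station 2: 283.4 K = 10.250 °C.
station 3: 52.2 °F = 11.222 °C.
Spread: 11.222 − 0.900 = 10.322 °C = 18.58 °F.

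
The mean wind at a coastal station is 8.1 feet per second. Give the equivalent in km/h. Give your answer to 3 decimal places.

1 ft/s = 1.09728 km/h, so 8.1 × 1.09728 = 8.888 km/h.

8.888 km/h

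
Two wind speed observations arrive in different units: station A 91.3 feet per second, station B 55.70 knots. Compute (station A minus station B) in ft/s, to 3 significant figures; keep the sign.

-2.71 ft/s

station B: 55.70 kt = 94.0110 ft/s.
Difference: 91.3000 − 94.0110 = -2.71 ft/s.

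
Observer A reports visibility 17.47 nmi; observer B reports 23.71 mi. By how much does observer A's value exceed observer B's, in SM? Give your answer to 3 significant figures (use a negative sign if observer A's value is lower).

-3.61 SM

observer A: 17.47 nmi = 20.1041 SM.
Difference: 20.1041 − 23.7100 = -3.61 SM.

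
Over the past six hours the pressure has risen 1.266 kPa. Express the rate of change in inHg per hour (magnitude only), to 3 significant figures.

0.0623 inHg per hour

1.266 kPa / 6 h × 0.2953 inHg/kPa = 0.0623 inHg/h.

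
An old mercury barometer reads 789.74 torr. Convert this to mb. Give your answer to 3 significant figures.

1050 mb

1 mmHg = 1.33322 mb, so 789.74 × 1.33322 = 1050 mb.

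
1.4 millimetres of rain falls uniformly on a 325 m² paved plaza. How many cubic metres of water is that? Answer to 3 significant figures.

0.455 cubic metres

1 mm over 1 m² is 1 L, so volume = 1.4 × 325 = 455 L = 0.455 m³.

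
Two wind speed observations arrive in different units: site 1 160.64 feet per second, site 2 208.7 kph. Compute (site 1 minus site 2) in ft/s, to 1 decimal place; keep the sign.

-29.6 ft/s

site 2: 208.7 km/h = 190.198 ft/s.
Difference: 160.640 − 190.198 = -29.6 ft/s.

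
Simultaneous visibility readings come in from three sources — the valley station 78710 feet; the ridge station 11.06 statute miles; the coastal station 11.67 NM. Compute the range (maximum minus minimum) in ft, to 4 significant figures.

the ridge station: 11.06 SM = 58396.80 ft.
the coastal station: 11.67 nmi = 70908.27 ft.
Spread: 78710.00 − 58396.80 = 20310 ft.

20310 ft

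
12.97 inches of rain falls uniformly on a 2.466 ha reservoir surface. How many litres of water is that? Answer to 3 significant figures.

8120000 litres

Depth: 12.97 in × 25.4 = 329.438 mm.
Area: 2.466 ha = 24660 m².
1 mm over 1 m² is 1 L, so volume = 329.438 × 24660 = 8123941.1 L ≈ 8120000 L.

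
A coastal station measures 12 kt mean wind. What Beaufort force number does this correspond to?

Beaufort force 4

12 kt lies in the Beaufort 4 band (moderate breeze, 11–16 kt).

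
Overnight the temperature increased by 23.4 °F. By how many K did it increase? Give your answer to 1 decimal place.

For a temperature change the 32° offset cancels: ΔK = 23.4 × 0.5556 = 13.0 K.

13.0 K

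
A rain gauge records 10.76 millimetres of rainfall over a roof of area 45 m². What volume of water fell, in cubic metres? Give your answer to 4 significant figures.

1 mm over 1 m² is 1 L, so volume = 10.76 × 45 = 484.2 L = 0.4842 m³.

0.4842 cubic metres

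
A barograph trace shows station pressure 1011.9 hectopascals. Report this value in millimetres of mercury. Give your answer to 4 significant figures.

759.0 mmHg

1 hPa = 0.750062 mmHg, so 1011.9 × 0.750062 = 759.0 mmHg.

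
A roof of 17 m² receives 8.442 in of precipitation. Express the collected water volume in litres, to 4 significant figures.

Depth: 8.442 in × 25.4 = 214.4268 mm.
1 mm over 1 m² is 1 L, so volume = 214.4268 × 17 = 3645.2556 L ≈ 3645 L.

3645 litres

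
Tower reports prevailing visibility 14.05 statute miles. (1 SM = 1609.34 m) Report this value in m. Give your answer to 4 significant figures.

1 SM = 1609.34 m, so 14.05 × 1609.34 = 22610 m.

22610 m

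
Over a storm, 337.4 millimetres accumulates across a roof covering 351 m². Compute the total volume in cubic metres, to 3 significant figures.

1 mm over 1 m² is 1 L, so volume = 337.4 × 351 = 118427.4 L = 118 m³.

118 cubic metres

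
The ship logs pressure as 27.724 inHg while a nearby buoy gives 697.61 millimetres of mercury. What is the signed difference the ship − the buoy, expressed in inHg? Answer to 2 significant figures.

the buoy: 697.61 mmHg = 27.4650 inHg.
Difference: 27.7240 − 27.4650 = 0.26 inHg.

0.26 inHg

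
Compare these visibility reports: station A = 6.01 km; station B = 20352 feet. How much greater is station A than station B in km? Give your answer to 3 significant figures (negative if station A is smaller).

station B: 20352 ft = 6.20329 km.
Difference: 6.01000 − 6.20329 = -0.193 km.

-0.193 km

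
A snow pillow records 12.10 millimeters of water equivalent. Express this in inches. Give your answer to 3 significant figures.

0.476 in

1 mm = 0.0393701 in, so 12.10 × 0.0393701 = 0.476 in.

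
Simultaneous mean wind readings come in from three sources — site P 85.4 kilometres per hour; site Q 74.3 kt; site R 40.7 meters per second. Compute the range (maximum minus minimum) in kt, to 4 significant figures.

33.00 kt

site P: 85.4 km/h = 46.1123 kt.
site R: 40.7 m/s = 79.1145 kt.
Spread: 79.1145 − 46.1123 = 33.00 kt.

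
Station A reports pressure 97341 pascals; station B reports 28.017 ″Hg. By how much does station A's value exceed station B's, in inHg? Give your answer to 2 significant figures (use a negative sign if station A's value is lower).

0.73 inHg

station A: 97341 Pa = 28.7448 inHg.
Difference: 28.7448 − 28.0170 = 0.73 inHg.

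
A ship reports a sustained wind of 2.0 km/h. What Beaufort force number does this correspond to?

Beaufort force 1

2.0 km/h = 0.6 m/s, which is Beaufort 1 (light air, 0.3–1.5 m/s).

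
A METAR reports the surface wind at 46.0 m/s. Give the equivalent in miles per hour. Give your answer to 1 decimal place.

1 m/s = 2.23694 mph, so 46.0 × 2.23694 = 102.9 mph.

102.9 mph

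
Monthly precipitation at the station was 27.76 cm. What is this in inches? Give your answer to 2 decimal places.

1 cm = 0.393701 in, so 27.76 × 0.393701 = 10.93 in.

10.93 in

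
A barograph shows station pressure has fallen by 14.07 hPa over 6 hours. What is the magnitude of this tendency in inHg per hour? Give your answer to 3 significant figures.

14.07 hPa / 6 h × 0.02953 inHg/hPa = 0.0692 inHg/h.

0.0692 inHg per hour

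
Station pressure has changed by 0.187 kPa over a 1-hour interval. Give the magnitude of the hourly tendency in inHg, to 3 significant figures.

0.0552 inHg per hour

0.187 kPa / 1 h × 0.2953 inHg/kPa = 0.0552 inHg/h.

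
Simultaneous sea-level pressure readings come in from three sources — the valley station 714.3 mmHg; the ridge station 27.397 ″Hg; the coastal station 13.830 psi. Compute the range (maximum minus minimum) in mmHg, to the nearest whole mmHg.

19 mmHg

the ridge station: 27.397 inHg = 695.88 mmHg.
the coastal station: 13.830 psi = 715.22 mmHg.
Spread: 715.22 − 695.88 = 19 mmHg.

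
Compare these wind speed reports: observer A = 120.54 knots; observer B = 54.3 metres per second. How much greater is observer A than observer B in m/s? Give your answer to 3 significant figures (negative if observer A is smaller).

7.71 m/s

observer A: 120.54 kt = 62.0111 m/s.
Difference: 62.0111 − 54.3000 = 7.71 m/s.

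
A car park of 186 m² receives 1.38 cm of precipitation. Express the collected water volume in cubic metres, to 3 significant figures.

Depth: 1.38 cm × 10 = 13.8 mm.
1 mm over 1 m² is 1 L, so volume = 13.8 × 186 = 2566.8 L = 2.57 m³.

2.57 cubic metres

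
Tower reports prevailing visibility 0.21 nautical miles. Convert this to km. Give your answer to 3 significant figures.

1 nmi = 1.852 km, so 0.21 × 1.852 = 0.389 km.

0.389 km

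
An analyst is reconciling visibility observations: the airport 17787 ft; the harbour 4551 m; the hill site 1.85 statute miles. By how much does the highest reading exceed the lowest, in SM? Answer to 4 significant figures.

the airport: 17787 ft = 3.36875 SM.
the harbour: 4551 m = 2.82786 SM.
Spread: 3.36875 − 1.85000 = 1.519 SM.

1.519 SM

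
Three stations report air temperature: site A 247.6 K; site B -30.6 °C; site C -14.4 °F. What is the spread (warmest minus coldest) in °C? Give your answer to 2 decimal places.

5.05 °C

site A: 247.6 K = -25.550 °C.
site C: -14.4 °F = -25.778 °C.
Spread: (-25.550) − (-30.600) = 5.050 °C.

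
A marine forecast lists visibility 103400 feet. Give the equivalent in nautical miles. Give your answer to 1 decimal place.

17.0 nmi

1 ft = 0.000164579 nmi, so 103400 × 0.000164579 = 17.0 nmi.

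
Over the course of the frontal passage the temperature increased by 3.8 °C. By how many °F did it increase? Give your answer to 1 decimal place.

6.8 °F

A change of 1 °C equals a change of 1.8 °F: Δ°F = 3.8 × 1.8 = 6.8 °F.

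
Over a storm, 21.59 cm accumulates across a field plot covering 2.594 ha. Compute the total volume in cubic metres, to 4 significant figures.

5600 cubic metres

Depth: 21.59 cm × 10 = 215.9 mm.
Area: 2.594 ha = 25940 m².
1 mm over 1 m² is 1 L, so volume = 215.9 × 25940 = 5600446 L = 5600 m³.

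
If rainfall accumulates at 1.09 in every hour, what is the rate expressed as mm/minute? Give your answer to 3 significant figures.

1.09 in/hour × 25.4 mm/in × 0.0166667 hour/minute = 0.461 mm/minute.

0.461 mm/minute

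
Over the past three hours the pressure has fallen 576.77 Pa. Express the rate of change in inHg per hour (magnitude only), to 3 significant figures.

576.77 Pa / 3 h × 0.0002953 inHg/Pa = 0.0568 inHg/h.

0.0568 inHg per hour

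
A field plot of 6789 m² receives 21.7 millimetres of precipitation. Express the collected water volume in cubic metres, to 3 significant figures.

1 mm over 1 m² is 1 L, so volume = 21.7 × 6789 = 147321.3 L = 147 m³.

147 cubic metres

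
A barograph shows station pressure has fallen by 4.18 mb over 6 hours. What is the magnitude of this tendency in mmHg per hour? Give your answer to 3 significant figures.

4.18 mb / 6 h × 0.750062 mmHg/mb = 0.523 mmHg/h.

0.523 mmHg per hour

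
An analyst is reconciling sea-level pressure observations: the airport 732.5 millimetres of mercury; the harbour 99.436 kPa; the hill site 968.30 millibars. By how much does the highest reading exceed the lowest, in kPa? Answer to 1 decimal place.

the airport: 732.5 mmHg = 97.659 kPa.
the hill site: 968.30 mb = 96.830 kPa.
Spread: 99.436 − 96.830 = 2.6 kPa.

2.6 kPa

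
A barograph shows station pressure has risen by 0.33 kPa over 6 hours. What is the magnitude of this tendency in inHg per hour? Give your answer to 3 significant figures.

0.0162 inHg per hour

0.33 kPa / 6 h × 0.2953 inHg/kPa = 0.0162 inHg/h.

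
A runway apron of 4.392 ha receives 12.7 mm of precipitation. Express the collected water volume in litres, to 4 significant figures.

557800 litres

Area: 4.392 ha = 43920 m².
1 mm over 1 m² is 1 L, so volume = 12.7 × 43920 = 557784 L ≈ 557800 L.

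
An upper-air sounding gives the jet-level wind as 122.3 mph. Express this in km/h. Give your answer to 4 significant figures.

1 mph = 1.60934 km/h, so 122.3 × 1.60934 = 196.8 km/h.

196.8 km/h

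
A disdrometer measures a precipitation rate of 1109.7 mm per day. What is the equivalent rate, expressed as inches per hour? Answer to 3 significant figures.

1109.7 mm/day × 0.0393701 in/mm × 0.0416667 day/hour = 1.82 in/hour.

1.82 in/hour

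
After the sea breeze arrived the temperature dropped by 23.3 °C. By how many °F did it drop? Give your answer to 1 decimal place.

41.9 °F

For a temperature change the 32° offset cancels: Δ°F = 23.3 × 1.8 = 41.9 °F.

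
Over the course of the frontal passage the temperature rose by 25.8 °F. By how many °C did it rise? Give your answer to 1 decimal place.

14.3 °C

For a temperature change the 32° offset cancels: Δ°C = 25.8 × 0.5556 = 14.3 °C.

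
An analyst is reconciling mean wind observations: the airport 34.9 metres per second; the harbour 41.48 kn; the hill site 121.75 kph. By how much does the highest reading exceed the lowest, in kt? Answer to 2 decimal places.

26.36 kt

the airport: 34.9 m/s = 67.8402 kt.
the hill site: 121.75 km/h = 65.7397 kt.
Spread: 67.8402 − 41.4800 = 26.36 kt.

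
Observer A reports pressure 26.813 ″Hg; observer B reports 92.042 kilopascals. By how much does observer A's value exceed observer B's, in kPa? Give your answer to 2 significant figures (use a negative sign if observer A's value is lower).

observer A: 26.813 inHg = 90.799 kPa.
Difference: 90.799 − 92.042 = -1.2 kPa.

-1.2 kPa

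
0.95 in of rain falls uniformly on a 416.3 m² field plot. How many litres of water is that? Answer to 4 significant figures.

Depth: 0.95 in × 25.4 = 24.13 mm.
1 mm over 1 m² is 1 L, so volume = 24.13 × 416.3 = 10045.319 L ≈ 10050 L.

10050 litres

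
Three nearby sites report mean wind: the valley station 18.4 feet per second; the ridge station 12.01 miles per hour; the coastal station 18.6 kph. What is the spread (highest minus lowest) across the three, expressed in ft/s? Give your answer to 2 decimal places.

the ridge station: 12.01 mph = 17.6147 ft/s.
the coastal station: 18.6 km/h = 16.9510 ft/s.
Spread: 18.4000 − 16.9510 = 1.45 ft/s.

1.45 ft/s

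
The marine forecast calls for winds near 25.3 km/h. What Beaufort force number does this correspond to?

Beaufort force 4

25.3 km/h = 7.0 m/s, which is Beaufort 4 (moderate breeze, 5.5–7.9 m/s).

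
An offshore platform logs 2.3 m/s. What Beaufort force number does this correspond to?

2.3 m/s lies in the Beaufort 2 band (light breeze, 1.6–3.3 m/s).

Beaufort force 2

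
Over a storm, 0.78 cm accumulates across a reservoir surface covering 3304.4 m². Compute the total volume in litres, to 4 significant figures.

25770 litres

Depth: 0.78 cm × 10 = 7.8 mm.
1 mm over 1 m² is 1 L, so volume = 7.8 × 3304.4 = 25774.32 L ≈ 25770 L.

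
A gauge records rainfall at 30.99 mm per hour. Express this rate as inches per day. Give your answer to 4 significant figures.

30.99 mm/hour × 0.0393701 in/mm × 24 hour/day = 29.28 in/day.

29.28 in/day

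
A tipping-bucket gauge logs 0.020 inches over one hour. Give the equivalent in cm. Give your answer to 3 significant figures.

0.0508 cm

1 in = 2.54 cm, so 0.020 × 2.54 = 0.0508 cm.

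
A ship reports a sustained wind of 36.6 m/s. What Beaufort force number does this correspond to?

36.6 m/s lies in the Beaufort 12 band (hurricane force, ≥32.7 m/s).

Beaufort force 12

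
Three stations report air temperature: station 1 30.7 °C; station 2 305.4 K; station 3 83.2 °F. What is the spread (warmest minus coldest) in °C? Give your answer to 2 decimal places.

3.81 °C

station 2: 305.4 K = 32.250 °C.
station 3: 83.2 °F = 28.444 °C.
Spread: 32.250 − 28.444 = 3.806 °C.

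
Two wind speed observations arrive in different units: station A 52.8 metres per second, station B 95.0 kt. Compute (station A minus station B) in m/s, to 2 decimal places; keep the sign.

3.93 m/s

station B: 95.0 kt = 48.8722 m/s.
Difference: 52.8000 − 48.8722 = 3.93 m/s.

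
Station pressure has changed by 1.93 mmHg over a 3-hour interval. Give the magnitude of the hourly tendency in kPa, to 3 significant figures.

0.0858 kPa per hour

1.93 mmHg / 3 h × 0.133322 kPa/mmHg = 0.0858 kPa/h.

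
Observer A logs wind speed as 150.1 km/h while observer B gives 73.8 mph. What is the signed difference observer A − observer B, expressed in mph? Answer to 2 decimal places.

19.47 mph

observer A: 150.1 km/h = 93.2678 mph.
Difference: 93.2678 − 73.8000 = 19.47 mph.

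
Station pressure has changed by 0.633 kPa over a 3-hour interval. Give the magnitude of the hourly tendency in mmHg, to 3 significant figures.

1.58 mmHg per hour

0.633 kPa / 3 h × 7.50062 mmHg/kPa = 1.58 mmHg/h.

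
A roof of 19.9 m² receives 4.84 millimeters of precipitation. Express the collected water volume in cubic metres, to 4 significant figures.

1 mm over 1 m² is 1 L, so volume = 4.84 × 19.9 = 96.316 L = 0.09632 m³.

0.09632 cubic metres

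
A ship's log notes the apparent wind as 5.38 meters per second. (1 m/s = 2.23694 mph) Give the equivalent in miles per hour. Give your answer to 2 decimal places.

1 m/s = 2.23694 mph, so 5.38 × 2.23694 = 12.03 mph.

12.03 mph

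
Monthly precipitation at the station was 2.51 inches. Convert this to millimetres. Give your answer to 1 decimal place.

1 in = 25.4 mm, so 2.51 × 25.4 = 63.8 mm.

63.8 mm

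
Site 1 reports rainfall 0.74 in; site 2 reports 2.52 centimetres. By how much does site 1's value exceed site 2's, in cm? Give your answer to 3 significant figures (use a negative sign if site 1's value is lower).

-0.640 cm

site 1: 0.74 in = 1.87960 cm.
Difference: 1.87960 − 2.52000 = -0.640 cm.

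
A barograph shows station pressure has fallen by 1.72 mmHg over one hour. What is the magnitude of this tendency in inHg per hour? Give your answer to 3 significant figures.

1.72 mmHg / 1 h × 0.0393701 inHg/mmHg = 0.0677 inHg/h.

0.0677 inHg per hour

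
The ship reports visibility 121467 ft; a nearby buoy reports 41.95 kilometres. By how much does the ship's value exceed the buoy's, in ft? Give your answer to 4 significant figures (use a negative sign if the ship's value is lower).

the buoy: 41.95 km = 137631.23 ft.
Difference: 121467.00 − 137631.23 = -16160 ft.

-16160 ft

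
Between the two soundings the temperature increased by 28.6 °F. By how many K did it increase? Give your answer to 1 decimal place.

For a temperature change the 32° offset cancels: ΔK = 28.6 × 0.5556 = 15.9 K.

15.9 K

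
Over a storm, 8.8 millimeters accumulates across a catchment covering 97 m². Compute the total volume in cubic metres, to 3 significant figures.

0.854 cubic metres

1 mm over 1 m² is 1 L, so volume = 8.8 × 97 = 853.6 L = 0.854 m³.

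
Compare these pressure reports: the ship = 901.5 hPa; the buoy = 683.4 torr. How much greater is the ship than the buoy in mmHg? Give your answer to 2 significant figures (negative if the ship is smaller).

the ship: 901.5 hPa = 676.181 mmHg.
Difference: 676.181 − 683.400 = -7.2 mmHg.

-7.2 mmHg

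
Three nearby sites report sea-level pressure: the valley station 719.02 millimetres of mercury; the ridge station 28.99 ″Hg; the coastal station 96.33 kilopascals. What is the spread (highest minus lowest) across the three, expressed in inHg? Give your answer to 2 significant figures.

0.68 inHg

the valley station: 719.02 mmHg = 28.3079 inHg.
the coastal station: 96.33 kPa = 28.4462 inHg.
Spread: 28.9900 − 28.3079 = 0.68 inHg.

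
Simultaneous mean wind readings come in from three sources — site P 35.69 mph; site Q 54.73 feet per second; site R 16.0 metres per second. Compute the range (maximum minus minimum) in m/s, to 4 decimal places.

0.7268 m/s

site P: 35.69 mph = 15.954858 m/s.
site Q: 54.73 ft/s = 16.681704 m/s.
Spread: 16.681704 − 15.954858 = 0.7268 m/s.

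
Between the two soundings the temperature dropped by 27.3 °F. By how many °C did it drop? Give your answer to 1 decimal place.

15.2 °C

Converting a difference, only the 9/5 scale factor applies: Δ°C = 27.3 × 0.5556 = 15.2 °C.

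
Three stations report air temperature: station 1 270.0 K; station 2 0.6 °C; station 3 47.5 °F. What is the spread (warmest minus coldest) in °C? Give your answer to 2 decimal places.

11.76 °C

station 1: 270.0 K = -3.150 °C.
station 3: 47.5 °F = 8.611 °C.
Spread: 8.611 − (-3.150) = 11.761 °C.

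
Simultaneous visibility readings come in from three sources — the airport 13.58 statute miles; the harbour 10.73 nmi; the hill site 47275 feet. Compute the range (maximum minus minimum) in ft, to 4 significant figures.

24430 ft

the airport: 13.58 SM = 71702.40 ft.
the harbour: 10.73 nmi = 65196.72 ft.
Spread: 71702.40 − 47275.00 = 24430 ft.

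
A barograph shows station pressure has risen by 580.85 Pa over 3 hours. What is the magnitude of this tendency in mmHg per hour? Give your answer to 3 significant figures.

580.85 Pa / 3 h × 0.00750062 mmHg/Pa = 1.45 mmHg/h.

1.45 mmHg per hour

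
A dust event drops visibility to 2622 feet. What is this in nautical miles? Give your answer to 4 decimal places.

1 ft = 0.000164579 nmi, so 2622 × 0.000164579 = 0.4315 nmi.

0.4315 nmi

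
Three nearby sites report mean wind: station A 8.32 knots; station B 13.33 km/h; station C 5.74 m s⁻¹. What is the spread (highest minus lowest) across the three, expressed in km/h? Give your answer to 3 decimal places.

7.334 km/h

station A: 8.32 kt = 15.40864 km/h.
station C: 5.74 m/s = 20.66400 km/h.
Spread: 20.66400 − 13.33000 = 7.334 km/h.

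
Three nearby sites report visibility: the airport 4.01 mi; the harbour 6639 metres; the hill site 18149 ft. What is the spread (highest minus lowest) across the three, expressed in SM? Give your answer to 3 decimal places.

0.688 SM

the harbour: 6639 m = 4.12528 SM.
the hill site: 18149 ft = 3.43731 SM.
Spread: 4.12528 − 3.43731 = 0.688 SM.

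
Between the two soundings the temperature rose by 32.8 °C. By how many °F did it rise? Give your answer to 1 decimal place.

Converting a difference, only the 9/5 scale factor applies: Δ°F = 32.8 × 1.8 = 59.0 °F.

59.0 °F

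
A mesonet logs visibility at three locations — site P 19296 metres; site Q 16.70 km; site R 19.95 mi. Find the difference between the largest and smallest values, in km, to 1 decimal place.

site P: 19296 m = 19.296 km.
site R: 19.95 SM = 32.106 km.
Spread: 32.106 − 16.700 = 15.4 km.

15.4 km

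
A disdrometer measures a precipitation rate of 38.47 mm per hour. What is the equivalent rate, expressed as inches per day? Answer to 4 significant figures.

38.47 mm/hour × 0.0393701 in/mm × 24 hour/day = 36.35 in/day.

36.35 in/day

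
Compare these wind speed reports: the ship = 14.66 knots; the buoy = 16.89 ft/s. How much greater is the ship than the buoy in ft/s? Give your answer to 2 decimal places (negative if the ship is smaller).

7.85 ft/s

the ship: 14.66 kt = 24.7433 ft/s.
Difference: 24.7433 − 16.8900 = 7.85 ft/s.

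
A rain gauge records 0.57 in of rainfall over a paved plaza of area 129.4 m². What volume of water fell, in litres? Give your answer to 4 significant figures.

Depth: 0.57 in × 25.4 = 14.478 mm.
1 mm over 1 m² is 1 L, so volume = 14.478 × 129.4 = 1873.4532 L ≈ 1873 L.

1873 litres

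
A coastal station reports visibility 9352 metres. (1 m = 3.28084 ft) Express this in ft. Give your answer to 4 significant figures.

1 m = 3.28084 ft, so 9352 × 3.28084 = 30680 ft.

30680 ft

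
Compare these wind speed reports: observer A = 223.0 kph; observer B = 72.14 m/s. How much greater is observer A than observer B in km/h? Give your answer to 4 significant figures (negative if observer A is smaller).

-36.70 km/h

observer B: 72.14 m/s = 259.7040 km/h.
Difference: 223.0000 − 259.7040 = -36.70 km/h.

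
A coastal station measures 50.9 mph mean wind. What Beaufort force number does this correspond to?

50.9 mph = 22.8 m/s, which is Beaufort 9 (strong gale, 20.8–24.4 m/s).

Beaufort force 9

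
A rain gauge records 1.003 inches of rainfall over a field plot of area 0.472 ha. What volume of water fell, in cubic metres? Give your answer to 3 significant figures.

120 cubic metres

Depth: 1.003 in × 25.4 = 25.4762 mm.
Area: 0.472 ha = 4720 m².
1 mm over 1 m² is 1 L, so volume = 25.4762 × 4720 = 120247.66 L = 120 m³.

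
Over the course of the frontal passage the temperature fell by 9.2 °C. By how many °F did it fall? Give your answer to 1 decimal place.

Converting a difference, only the 9/5 scale factor applies: Δ°F = 9.2 × 1.8 = 16.6 °F.

16.6 °F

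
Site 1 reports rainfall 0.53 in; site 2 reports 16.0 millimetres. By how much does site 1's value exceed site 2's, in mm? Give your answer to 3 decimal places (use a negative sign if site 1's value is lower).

-2.538 mm

site 1: 0.53 in = 13.46200 mm.
Difference: 13.46200 − 16.00000 = -2.538 mm.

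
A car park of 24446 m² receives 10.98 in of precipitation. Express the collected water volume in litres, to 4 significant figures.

Depth: 10.98 in × 25.4 = 278.892 mm.
1 mm over 1 m² is 1 L, so volume = 278.892 × 24446 = 6817793.8 L ≈ 6818000 L.

6818000 litres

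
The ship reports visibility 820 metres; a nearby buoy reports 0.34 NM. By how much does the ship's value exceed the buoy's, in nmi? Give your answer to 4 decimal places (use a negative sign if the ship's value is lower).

the ship: 820 m = 0.442765 nmi.
Difference: 0.442765 − 0.340000 = 0.1028 nmi.

0.1028 nmi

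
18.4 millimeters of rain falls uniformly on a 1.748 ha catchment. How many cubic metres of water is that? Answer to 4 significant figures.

Area: 1.748 ha = 17480 m².
1 mm over 1 m² is 1 L, so volume = 18.4 × 17480 = 321632 L = 321.6 m³.

321.6 cubic metres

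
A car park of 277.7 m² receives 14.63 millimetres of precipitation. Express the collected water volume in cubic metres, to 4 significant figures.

1 mm over 1 m² is 1 L, so volume = 14.63 × 277.7 = 4062.751 L = 4.063 m³.

4.063 cubic metres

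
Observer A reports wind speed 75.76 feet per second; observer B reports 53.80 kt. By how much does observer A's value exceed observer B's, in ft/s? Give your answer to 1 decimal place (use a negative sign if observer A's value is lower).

observer B: 53.80 kt = 90.804 ft/s.
Difference: 75.760 − 90.804 = -15.0 ft/s.

-15.0 ft/s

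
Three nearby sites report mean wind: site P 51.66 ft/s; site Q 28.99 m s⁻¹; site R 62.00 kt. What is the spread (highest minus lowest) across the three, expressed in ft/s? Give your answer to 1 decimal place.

53.0 ft/s

site Q: 28.99 m/s = 95.112 ft/s.
site R: 62.00 kt = 104.644 ft/s.
Spread: 104.644 − 51.660 = 53.0 ft/s.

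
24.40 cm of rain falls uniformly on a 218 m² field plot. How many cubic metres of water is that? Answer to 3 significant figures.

Depth: 24.40 cm × 10 = 244 mm.
1 mm over 1 m² is 1 L, so volume = 244 × 218 = 53192 L = 53.2 m³.

53.2 cubic metres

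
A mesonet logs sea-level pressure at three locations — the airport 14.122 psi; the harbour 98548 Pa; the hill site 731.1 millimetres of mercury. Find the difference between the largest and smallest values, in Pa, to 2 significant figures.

1200 Pa

the airport: 14.122 psi = 97367.76 Pa.
the hill site: 731.1 mmHg = 97472.00 Pa.
Spread: 98548.00 − 97367.76 = 1200 Pa.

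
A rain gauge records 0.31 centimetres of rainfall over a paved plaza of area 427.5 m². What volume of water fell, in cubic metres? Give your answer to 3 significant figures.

Depth: 0.31 cm × 10 = 3.1 mm.
1 mm over 1 m² is 1 L, so volume = 3.1 × 427.5 = 1325.25 L = 1.33 m³.

1.33 cubic metres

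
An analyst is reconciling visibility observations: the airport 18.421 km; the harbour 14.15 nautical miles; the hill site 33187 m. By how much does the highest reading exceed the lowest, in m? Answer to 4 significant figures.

the airport: 18.421 km = 18421.00 m.
the harbour: 14.15 nmi = 26205.80 m.
Spread: 33187.00 − 18421.00 = 14770 m.

14770 m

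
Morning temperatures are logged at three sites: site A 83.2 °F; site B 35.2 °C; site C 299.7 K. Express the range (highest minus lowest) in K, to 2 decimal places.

site A: 83.2 °F = 28.444 °C.
site C: 299.7 K = 26.550 °C.
Spread: 35.200 − 26.550 = 8.650 °C.

8.65 K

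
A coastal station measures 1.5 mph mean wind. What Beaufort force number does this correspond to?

1.5 mph = 0.7 m/s, which is Beaufort 1 (light air, 0.3–1.5 m/s).

Beaufort force 1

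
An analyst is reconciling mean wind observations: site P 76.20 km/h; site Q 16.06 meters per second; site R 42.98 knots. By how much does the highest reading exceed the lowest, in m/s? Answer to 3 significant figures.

6.05 m/s

site P: 76.20 km/h = 21.1667 m/s.
site R: 42.98 kt = 22.1108 m/s.
Spread: 22.1108 − 16.0600 = 6.05 m/s.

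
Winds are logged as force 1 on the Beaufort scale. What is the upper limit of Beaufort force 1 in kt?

3 kt

Beaufort 1 (light air) spans 1–3 knots.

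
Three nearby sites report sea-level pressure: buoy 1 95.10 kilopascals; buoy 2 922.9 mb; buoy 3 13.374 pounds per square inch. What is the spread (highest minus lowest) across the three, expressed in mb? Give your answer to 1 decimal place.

28.9 mb

buoy 1: 95.10 kPa = 951.000 mb.
buoy 3: 13.374 psi = 922.105 mb.
Spread: 951.000 − 922.105 = 28.9 mb.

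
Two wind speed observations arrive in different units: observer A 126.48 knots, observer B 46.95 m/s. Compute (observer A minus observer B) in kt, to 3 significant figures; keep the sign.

observer B: 46.95 m/s = 91.263 kt.
Difference: 126.480 − 91.263 = 35.2 kt.

35.2 kt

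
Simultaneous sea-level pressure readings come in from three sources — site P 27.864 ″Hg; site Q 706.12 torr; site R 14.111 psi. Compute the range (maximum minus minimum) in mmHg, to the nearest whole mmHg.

site P: 27.864 inHg = 707.75 mmHg.
site R: 14.111 psi = 729.75 mmHg.
Spread: 729.75 − 706.12 = 24 mmHg.

24 mmHg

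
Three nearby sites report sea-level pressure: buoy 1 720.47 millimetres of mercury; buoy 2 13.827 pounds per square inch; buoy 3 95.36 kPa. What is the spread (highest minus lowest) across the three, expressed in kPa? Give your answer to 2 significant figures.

0.72 kPa

buoy 1: 720.47 mmHg = 96.0548 kPa.
buoy 2: 13.827 psi = 95.3338 kPa.
Spread: 96.0548 − 95.3338 = 0.72 kPa.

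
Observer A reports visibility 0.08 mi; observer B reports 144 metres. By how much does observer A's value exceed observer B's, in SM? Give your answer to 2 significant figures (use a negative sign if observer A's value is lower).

-0.0095 SM

observer B: 144 m = 0.089477 SM.
Difference: 0.080000 − 0.089477 = -0.0095 SM.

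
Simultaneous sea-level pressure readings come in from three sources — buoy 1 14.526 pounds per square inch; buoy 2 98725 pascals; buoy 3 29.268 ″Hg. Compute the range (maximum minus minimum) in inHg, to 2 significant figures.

buoy 1: 14.526 psi = 29.5752 inHg.
buoy 2: 98725 Pa = 29.1535 inHg.
Spread: 29.5752 − 29.1535 = 0.42 inHg.

0.42 inHg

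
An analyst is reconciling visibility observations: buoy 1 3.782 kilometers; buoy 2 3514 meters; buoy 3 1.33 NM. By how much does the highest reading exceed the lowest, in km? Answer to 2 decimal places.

1.32 km

buoy 2: 3514 m = 3.5140 km.
buoy 3: 1.33 nmi = 2.4632 km.
Spread: 3.7820 − 2.4632 = 1.32 km.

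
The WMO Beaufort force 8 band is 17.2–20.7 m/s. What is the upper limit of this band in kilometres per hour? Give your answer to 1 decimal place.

74.5 km/h

17.2–20.7 m/s × 3.6 = 61.9–74.5 km/h.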